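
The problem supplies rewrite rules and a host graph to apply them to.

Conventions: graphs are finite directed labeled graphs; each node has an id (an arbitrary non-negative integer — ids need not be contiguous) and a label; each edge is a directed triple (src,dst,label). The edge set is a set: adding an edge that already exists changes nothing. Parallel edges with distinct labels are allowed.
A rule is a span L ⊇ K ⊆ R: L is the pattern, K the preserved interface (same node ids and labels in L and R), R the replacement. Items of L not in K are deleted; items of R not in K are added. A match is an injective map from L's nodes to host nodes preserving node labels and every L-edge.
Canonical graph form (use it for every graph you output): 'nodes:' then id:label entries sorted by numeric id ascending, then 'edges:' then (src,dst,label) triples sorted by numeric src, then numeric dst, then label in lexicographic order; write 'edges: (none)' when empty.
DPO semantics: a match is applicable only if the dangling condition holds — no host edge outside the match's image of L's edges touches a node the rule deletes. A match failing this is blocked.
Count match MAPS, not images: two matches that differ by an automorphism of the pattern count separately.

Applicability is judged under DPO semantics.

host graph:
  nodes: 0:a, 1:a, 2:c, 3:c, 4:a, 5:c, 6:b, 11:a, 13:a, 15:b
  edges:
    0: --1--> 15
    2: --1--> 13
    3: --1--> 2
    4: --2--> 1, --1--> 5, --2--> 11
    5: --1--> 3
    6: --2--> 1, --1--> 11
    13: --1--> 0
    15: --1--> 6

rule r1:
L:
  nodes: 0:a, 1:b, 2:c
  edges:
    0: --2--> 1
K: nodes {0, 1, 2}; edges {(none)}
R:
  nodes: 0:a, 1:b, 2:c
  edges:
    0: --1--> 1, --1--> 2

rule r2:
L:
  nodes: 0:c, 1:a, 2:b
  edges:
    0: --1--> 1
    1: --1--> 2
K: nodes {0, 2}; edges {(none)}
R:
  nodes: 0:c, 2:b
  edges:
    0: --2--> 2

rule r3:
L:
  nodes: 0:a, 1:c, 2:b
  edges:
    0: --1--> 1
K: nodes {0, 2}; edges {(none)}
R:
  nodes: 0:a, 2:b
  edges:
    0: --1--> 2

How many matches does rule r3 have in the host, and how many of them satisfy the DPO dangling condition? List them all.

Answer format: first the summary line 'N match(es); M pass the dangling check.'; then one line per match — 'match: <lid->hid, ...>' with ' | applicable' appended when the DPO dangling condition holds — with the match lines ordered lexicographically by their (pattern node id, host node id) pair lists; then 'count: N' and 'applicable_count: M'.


2 match(es); 0 pass the dangling check.
match: 0->4, 1->5, 2->6
match: 0->4, 1->5, 2->15
count: 2
applicable_count: 0


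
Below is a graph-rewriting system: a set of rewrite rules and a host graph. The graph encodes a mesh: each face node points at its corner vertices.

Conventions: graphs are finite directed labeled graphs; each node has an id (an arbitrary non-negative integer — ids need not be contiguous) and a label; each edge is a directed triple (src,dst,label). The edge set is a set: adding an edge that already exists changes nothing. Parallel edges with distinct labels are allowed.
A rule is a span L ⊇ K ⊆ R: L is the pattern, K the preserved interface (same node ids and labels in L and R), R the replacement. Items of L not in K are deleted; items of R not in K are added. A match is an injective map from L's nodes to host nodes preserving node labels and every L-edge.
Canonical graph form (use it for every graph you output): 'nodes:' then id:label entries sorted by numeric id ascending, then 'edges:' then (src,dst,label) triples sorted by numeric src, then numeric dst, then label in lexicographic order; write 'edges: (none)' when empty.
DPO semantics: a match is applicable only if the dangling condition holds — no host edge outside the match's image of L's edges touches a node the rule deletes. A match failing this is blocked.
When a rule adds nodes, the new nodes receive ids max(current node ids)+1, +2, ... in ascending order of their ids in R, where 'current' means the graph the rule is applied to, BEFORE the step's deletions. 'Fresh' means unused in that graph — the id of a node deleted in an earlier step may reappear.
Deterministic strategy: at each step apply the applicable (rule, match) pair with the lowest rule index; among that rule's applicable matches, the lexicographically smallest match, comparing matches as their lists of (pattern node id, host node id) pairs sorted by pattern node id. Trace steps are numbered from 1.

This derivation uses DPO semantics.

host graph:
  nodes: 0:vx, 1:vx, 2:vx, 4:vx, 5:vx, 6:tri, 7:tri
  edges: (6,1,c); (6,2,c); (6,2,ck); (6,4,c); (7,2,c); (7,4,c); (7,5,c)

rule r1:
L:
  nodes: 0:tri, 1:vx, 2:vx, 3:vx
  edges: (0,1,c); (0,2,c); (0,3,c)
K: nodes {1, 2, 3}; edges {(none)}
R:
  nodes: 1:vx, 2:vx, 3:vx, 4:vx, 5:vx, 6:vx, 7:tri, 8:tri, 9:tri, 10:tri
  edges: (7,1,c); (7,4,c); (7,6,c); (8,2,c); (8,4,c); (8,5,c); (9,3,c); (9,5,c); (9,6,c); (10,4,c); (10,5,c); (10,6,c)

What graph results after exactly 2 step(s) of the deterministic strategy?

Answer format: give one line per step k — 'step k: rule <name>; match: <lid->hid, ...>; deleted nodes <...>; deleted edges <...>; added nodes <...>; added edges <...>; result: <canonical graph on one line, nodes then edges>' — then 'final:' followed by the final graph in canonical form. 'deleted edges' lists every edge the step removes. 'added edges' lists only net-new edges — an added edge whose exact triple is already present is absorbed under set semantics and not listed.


step 1: rule r1; match: 0->7, 1->2, 2->4, 3->5; deleted nodes 7; deleted edges (7,2,c); (7,4,c); (7,5,c); added nodes 8, 9, 10, 11, 12, 13, 14; added edges (11,2,c); (11,8,c); (11,10,c); (12,4,c); (12,8,c); (12,9,c); (13,5,c); (13,9,c); (13,10,c); (14,8,c); (14,9,c); (14,10,c); result: nodes: 0:vx, 1:vx, 2:vx, 4:vx, 5:vx, 6:tri, 8:vx, 9:vx, 10:vx, 11:tri, 12:tri, 13:tri, 14:tri edges: (6,1,c); (6,2,c); (6,2,ck); (6,4,c); (11,2,c); (11,8,c); (11,10,c); (12,4,c); (12,8,c); (12,9,c); (13,5,c); (13,9,c); (13,10,c); (14,8,c); (14,9,c); (14,10,c)
step 2: rule r1; match: 0->11, 1->2, 2->8, 3->10; deleted nodes 11; deleted edges (11,2,c); (11,8,c); (11,10,c); added nodes 15, 16, 17, 18, 19, 20, 21; added edges (18,2,c); (18,15,c); (18,17,c); (19,8,c); (19,15,c); (19,16,c); (20,10,c); (20,16,c); (20,17,c); (21,15,c); (21,16,c); (21,17,c); result: nodes: 0:vx, 1:vx, 2:vx, 4:vx, 5:vx, 6:tri, 8:vx, 9:vx, 10:vx, 12:tri, 13:tri, 14:tri, 15:vx, 16:vx, 17:vx, 18:tri, 19:tri, 20:tri, 21:tri edges: (6,1,c); (6,2,c); (6,2,ck); (6,4,c); (12,4,c); (12,8,c); (12,9,c); (13,5,c); (13,9,c); (13,10,c); (14,8,c); (14,9,c); (14,10,c); (18,2,c); (18,15,c); (18,17,c); (19,8,c); (19,15,c); (19,16,c); (20,10,c); (20,16,c); (20,17,c); (21,15,c); (21,16,c); (21,17,c)
final:
nodes: 0:vx, 1:vx, 2:vx, 4:vx, 5:vx, 6:tri, 8:vx, 9:vx, 10:vx, 12:tri, 13:tri, 14:tri, 15:vx, 16:vx, 17:vx, 18:tri, 19:tri, 20:tri, 21:tri
edges: (6,1,c); (6,2,c); (6,2,ck); (6,4,c); (12,4,c); (12,8,c); (12,9,c); (13,5,c); (13,9,c); (13,10,c); (14,8,c); (14,9,c); (14,10,c); (18,2,c); (18,15,c); (18,17,c); (19,8,c); (19,15,c); (19,16,c); (20,10,c); (20,16,c); (20,17,c); (21,15,c); (21,16,c); (21,17,c)


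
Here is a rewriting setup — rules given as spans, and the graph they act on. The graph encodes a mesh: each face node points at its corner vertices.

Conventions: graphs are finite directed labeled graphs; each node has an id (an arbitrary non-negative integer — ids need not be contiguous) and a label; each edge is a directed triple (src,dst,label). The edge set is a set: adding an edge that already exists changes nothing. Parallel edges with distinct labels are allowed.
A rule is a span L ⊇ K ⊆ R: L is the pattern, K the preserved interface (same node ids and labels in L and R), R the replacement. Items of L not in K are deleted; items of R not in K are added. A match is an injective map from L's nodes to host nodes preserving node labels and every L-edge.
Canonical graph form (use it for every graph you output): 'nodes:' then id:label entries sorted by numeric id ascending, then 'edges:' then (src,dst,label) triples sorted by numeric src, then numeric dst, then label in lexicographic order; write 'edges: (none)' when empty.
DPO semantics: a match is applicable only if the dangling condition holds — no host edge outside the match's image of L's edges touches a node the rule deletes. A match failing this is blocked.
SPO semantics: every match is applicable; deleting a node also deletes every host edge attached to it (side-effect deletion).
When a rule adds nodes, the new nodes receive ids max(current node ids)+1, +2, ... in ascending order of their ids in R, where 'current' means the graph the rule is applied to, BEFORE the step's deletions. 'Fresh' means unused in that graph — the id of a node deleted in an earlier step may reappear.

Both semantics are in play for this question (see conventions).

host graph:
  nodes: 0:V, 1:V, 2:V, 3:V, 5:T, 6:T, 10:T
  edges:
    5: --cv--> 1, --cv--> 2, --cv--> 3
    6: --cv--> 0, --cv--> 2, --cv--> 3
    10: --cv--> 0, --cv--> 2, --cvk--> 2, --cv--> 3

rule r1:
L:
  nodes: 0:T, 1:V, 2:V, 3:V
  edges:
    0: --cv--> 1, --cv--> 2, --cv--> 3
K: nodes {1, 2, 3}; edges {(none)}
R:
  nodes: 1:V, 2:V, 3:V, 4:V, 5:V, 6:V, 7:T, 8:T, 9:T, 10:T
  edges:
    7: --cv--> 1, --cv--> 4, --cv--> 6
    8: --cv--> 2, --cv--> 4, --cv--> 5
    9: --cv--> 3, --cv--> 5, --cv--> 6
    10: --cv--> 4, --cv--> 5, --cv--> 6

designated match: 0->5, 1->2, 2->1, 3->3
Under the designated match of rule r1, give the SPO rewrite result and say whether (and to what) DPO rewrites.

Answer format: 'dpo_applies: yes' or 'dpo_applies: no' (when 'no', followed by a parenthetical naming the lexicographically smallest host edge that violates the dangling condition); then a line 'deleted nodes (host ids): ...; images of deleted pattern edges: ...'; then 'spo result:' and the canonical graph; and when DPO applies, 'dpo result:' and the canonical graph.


dpo_applies: yes
deleted nodes (host ids): 5; images of deleted pattern edges: (5,1,cv); (5,2,cv); (5,3,cv)
spo result:
nodes: 0:V, 1:V, 2:V, 3:V, 6:T, 10:T, 11:V, 12:V, 13:V, 14:T, 15:T, 16:T, 17:T
edges: (6,0,cv); (6,2,cv); (6,3,cv); (10,0,cv); (10,2,cv); (10,2,cvk); (10,3,cv); (14,2,cv); (14,11,cv); (14,13,cv); (15,1,cv); (15,11,cv); (15,12,cv); (16,3,cv); (16,12,cv); (16,13,cv); (17,11,cv); (17,12,cv); (17,13,cv)
dpo result:
nodes: 0:V, 1:V, 2:V, 3:V, 6:T, 10:T, 11:V, 12:V, 13:V, 14:T, 15:T, 16:T, 17:T
edges: (6,0,cv); (6,2,cv); (6,3,cv); (10,0,cv); (10,2,cv); (10,2,cvk); (10,3,cv); (14,2,cv); (14,11,cv); (14,13,cv); (15,1,cv); (15,11,cv); (15,12,cv); (16,3,cv); (16,12,cv); (16,13,cv); (17,11,cv); (17,12,cv); (17,13,cv)


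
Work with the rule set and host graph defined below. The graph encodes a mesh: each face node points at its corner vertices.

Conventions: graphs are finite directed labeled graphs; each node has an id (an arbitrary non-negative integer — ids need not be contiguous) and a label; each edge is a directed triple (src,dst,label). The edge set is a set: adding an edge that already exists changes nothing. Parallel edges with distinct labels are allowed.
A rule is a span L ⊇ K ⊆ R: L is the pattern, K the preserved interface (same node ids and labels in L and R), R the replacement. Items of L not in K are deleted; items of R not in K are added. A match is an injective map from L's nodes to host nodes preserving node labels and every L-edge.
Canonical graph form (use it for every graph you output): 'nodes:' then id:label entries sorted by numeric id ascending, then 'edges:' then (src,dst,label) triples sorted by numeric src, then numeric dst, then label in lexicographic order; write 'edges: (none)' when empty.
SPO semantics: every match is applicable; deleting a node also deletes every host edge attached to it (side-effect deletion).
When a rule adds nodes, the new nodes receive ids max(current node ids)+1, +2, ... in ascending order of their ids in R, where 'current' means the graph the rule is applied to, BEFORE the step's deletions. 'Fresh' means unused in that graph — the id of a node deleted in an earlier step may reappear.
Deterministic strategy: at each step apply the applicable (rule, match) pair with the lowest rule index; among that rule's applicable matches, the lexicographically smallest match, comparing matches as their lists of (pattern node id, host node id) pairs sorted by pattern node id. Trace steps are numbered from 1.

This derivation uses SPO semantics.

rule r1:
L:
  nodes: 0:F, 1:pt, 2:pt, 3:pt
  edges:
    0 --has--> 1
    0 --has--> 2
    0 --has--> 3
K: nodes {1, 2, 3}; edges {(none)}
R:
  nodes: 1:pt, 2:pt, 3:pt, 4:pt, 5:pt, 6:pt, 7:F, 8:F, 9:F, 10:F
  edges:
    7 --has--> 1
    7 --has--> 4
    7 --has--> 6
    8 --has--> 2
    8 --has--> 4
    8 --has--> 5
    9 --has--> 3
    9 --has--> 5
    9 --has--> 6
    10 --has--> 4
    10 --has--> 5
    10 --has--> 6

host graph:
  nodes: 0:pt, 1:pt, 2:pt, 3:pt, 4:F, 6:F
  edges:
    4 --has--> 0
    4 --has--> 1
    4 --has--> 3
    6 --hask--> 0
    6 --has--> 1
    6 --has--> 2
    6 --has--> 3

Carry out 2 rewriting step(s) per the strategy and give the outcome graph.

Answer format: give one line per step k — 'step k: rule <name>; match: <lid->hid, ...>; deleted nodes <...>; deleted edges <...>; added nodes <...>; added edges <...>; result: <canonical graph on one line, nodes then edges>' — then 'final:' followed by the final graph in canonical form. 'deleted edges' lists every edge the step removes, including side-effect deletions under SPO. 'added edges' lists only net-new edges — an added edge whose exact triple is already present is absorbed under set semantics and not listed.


step 1: rule r1; match: 0->4, 1->0, 2->1, 3->3; deleted nodes 4; deleted edges (4,0,has); (4,1,has); (4,3,has); added nodes 7, 8, 9, 10, 11, 12, 13; added edges (10,0,has); (10,7,has); (10,9,has); (11,1,has); (11,7,has); (11,8,has); (12,3,has); (12,8,has); (12,9,has); (13,7,has); (13,8,has); (13,9,has); result: nodes: 0:pt, 1:pt, 2:pt, 3:pt, 6:F, 7:pt, 8:pt, 9:pt, 10:F, 11:F, 12:F, 13:F edges: (6,0,hask); (6,1,has); (6,2,has); (6,3,has); (10,0,has); (10,7,has); (10,9,has); (11,1,has); (11,7,has); (11,8,has); (12,3,has); (12,8,has); (12,9,has); (13,7,has); (13,8,has); (13,9,has)
step 2: rule r1; match: 0->6, 1->1, 2->2, 3->3; deleted nodes 6; deleted edges (6,0,hask); (6,1,has); (6,2,has); (6,3,has); added nodes 14, 15, 16, 17, 18, 19, 20; added edges (17,1,has); (17,14,has); (17,16,has); (18,2,has); (18,14,has); (18,15,has); (19,3,has); (19,15,has); (19,16,has); (20,14,has); (20,15,has); (20,16,has); result: nodes: 0:pt, 1:pt, 2:pt, 3:pt, 7:pt, 8:pt, 9:pt, 10:F, 11:F, 12:F, 13:F, 14:pt, 15:pt, 16:pt, 17:F, 18:F, 19:F, 20:F edges: (10,0,has); (10,7,has); (10,9,has); (11,1,has); (11,7,has); (11,8,has); (12,3,has); (12,8,has); (12,9,has); (13,7,has); (13,8,has); (13,9,has); (17,1,has); (17,14,has); (17,16,has); (18,2,has); (18,14,has); (18,15,has); (19,3,has); (19,15,has); (19,16,has); (20,14,has); (20,15,has); (20,16,has)
final:
nodes: 0:pt, 1:pt, 2:pt, 3:pt, 7:pt, 8:pt, 9:pt, 10:F, 11:F, 12:F, 13:F, 14:pt, 15:pt, 16:pt, 17:F, 18:F, 19:F, 20:F
edges: (10,0,has); (10,7,has); (10,9,has); (11,1,has); (11,7,has); (11,8,has); (12,3,has); (12,8,has); (12,9,has); (13,7,has); (13,8,has); (13,9,has); (17,1,has); (17,14,has); (17,16,has); (18,2,has); (18,14,has); (18,15,has); (19,3,has); (19,15,has); (19,16,has); (20,14,has); (20,15,has); (20,16,has)


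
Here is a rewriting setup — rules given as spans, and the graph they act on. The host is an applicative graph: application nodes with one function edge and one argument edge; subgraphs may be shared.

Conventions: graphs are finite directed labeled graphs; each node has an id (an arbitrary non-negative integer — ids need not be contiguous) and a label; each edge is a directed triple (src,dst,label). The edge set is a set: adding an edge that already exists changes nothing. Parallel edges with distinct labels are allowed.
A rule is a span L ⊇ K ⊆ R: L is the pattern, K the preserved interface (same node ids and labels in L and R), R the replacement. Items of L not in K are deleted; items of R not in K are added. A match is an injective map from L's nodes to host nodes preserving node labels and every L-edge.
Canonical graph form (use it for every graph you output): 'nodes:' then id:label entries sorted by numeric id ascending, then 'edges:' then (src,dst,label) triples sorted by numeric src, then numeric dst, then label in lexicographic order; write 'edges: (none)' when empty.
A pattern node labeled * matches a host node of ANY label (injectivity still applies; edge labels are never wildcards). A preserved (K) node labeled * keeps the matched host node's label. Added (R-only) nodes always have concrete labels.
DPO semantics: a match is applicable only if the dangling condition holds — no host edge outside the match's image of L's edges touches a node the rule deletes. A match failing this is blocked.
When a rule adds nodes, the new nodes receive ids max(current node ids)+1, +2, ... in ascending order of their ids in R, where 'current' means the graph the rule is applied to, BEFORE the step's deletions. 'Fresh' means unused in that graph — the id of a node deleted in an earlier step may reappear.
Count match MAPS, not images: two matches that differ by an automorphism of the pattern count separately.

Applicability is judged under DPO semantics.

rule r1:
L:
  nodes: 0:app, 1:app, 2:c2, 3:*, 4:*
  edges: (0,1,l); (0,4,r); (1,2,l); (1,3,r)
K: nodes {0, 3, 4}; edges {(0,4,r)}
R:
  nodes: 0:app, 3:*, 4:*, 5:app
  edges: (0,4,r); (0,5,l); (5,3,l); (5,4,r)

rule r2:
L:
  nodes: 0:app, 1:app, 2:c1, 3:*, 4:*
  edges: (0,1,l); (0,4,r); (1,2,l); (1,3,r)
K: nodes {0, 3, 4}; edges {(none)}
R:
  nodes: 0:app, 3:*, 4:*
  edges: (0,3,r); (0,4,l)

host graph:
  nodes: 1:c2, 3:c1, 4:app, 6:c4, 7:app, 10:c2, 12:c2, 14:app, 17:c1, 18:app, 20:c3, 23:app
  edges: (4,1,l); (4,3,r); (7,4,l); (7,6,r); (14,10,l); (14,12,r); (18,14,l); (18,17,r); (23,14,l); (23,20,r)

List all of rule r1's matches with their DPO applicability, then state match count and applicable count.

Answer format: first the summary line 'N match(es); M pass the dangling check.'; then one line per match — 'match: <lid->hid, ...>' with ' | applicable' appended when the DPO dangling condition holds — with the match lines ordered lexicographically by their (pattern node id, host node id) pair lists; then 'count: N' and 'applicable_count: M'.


3 match(es); 1 pass the dangling check.
match: 0->7, 1->4, 2->1, 3->3, 4->6 | applicable
match: 0->18, 1->14, 2->10, 3->12, 4->17
match: 0->23, 1->14, 2->10, 3->12, 4->20
count: 3
applicable_count: 1


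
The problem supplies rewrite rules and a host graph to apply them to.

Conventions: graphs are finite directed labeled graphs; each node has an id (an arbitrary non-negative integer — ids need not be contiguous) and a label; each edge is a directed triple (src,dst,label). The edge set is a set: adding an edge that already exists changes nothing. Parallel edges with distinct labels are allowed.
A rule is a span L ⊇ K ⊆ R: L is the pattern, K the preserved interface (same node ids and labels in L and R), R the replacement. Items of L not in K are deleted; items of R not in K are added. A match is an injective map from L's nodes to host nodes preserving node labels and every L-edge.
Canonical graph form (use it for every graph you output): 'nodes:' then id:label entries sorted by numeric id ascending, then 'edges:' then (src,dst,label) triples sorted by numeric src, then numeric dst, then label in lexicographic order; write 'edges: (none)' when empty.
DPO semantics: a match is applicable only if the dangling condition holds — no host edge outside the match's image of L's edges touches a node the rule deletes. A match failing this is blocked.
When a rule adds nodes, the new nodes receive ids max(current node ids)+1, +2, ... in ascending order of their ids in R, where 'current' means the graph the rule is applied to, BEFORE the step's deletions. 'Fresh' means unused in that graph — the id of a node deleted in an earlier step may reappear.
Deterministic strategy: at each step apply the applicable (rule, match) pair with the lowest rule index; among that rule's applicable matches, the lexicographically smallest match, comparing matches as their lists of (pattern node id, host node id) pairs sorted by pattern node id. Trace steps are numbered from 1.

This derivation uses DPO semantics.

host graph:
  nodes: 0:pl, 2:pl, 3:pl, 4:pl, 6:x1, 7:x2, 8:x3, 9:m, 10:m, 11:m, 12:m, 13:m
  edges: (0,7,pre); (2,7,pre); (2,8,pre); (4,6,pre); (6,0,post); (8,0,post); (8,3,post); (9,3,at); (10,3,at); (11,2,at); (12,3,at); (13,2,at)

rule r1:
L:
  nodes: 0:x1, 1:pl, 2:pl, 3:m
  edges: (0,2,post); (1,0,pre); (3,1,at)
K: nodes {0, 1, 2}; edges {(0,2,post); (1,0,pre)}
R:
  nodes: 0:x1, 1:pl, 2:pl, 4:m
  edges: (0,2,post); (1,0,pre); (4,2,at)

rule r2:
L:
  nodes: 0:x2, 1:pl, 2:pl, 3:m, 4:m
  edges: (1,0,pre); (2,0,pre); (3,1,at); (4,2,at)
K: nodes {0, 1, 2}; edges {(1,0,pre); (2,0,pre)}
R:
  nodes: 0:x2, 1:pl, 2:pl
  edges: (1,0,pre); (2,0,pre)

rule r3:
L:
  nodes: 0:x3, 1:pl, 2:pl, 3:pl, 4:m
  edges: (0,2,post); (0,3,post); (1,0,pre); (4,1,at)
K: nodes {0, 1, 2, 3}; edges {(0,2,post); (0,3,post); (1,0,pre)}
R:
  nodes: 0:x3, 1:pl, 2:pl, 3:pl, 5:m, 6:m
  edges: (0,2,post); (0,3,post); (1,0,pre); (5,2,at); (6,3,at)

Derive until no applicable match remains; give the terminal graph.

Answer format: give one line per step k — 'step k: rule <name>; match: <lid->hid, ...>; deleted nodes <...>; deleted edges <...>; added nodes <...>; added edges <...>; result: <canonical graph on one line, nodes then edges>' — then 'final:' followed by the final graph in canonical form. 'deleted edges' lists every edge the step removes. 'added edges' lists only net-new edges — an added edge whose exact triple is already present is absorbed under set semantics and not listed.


step 1: rule r3; match: 0->8, 1->2, 2->0, 3->3, 4->11; deleted nodes 11; deleted edges (11,2,at); added nodes 14, 15; added edges (14,0,at); (15,3,at); result: nodes: 0:pl, 2:pl, 3:pl, 4:pl, 6:x1, 7:x2, 8:x3, 9:m, 10:m, 12:m, 13:m, 14:m, 15:m edges: (0,7,pre); (2,7,pre); (2,8,pre); (4,6,pre); (6,0,post); (8,0,post); (8,3,post); (9,3,at); (10,3,at); (12,3,at); (13,2,at); (14,0,at); (15,3,at)
step 2: rule r2; match: 0->7, 1->0, 2->2, 3->14, 4->13; deleted nodes 13, 14; deleted edges (13,2,at); (14,0,at); added nodes (none); added edges (none); result: nodes: 0:pl, 2:pl, 3:pl, 4:pl, 6:x1, 7:x2, 8:x3, 9:m, 10:m, 12:m, 15:m edges: (0,7,pre); (2,7,pre); (2,8,pre); (4,6,pre); (6,0,post); (8,0,post); (8,3,post); (9,3,at); (10,3,at); (12,3,at); (15,3,at)
final:
nodes: 0:pl, 2:pl, 3:pl, 4:pl, 6:x1, 7:x2, 8:x3, 9:m, 10:m, 12:m, 15:m
edges: (0,7,pre); (2,7,pre); (2,8,pre); (4,6,pre); (6,0,post); (8,0,post); (8,3,post); (9,3,at); (10,3,at); (12,3,at); (15,3,at)


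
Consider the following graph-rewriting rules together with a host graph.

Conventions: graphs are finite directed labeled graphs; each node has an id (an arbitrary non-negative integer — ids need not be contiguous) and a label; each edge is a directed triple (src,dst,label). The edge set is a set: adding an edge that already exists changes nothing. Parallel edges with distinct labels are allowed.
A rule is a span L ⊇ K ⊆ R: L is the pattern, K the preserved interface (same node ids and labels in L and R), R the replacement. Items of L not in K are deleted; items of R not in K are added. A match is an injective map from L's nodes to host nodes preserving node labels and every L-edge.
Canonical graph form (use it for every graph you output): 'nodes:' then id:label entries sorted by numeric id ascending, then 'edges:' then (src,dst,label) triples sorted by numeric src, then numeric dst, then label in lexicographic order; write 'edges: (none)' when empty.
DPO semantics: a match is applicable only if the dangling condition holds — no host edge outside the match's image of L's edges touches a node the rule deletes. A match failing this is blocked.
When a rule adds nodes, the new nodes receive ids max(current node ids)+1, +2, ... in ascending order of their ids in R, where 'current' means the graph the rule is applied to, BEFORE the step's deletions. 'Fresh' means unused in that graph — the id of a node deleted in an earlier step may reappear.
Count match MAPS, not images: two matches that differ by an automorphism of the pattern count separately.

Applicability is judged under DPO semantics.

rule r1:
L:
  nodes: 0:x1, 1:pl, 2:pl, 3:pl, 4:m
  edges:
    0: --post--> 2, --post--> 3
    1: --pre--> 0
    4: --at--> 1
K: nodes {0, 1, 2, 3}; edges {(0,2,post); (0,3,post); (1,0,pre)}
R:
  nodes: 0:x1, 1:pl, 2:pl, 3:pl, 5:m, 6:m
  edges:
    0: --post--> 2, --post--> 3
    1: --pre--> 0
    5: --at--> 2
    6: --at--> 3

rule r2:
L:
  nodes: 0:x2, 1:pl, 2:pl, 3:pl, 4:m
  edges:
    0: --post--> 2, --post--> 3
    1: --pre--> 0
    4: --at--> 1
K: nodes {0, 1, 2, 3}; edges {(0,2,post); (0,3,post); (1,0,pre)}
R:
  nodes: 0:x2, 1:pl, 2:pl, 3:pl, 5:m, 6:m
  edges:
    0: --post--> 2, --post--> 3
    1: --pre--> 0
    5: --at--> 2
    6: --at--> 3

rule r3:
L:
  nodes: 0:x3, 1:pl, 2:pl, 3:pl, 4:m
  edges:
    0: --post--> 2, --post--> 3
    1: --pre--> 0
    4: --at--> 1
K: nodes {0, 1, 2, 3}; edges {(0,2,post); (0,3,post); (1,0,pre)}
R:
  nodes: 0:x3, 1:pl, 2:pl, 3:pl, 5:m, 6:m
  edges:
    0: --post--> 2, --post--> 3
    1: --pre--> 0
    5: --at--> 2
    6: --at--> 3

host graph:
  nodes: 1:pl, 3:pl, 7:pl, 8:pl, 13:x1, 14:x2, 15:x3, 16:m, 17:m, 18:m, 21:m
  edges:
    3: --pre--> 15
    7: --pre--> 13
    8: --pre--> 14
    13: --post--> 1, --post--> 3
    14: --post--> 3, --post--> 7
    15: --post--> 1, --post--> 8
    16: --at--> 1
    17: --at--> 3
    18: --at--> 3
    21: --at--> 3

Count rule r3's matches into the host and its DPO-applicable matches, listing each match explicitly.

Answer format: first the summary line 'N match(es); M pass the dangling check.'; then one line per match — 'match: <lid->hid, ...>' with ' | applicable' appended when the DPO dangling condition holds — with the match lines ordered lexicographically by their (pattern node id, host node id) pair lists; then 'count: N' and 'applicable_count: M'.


6 match(es); 6 pass the dangling check.
match: 0->15, 1->3, 2->1, 3->8, 4->17 | applicable
match: 0->15, 1->3, 2->1, 3->8, 4->18 | applicable
match: 0->15, 1->3, 2->1, 3->8, 4->21 | applicable
match: 0->15, 1->3, 2->8, 3->1, 4->17 | applicable
match: 0->15, 1->3, 2->8, 3->1, 4->18 | applicable
match: 0->15, 1->3, 2->8, 3->1, 4->21 | applicable
count: 6
applicable_count: 6


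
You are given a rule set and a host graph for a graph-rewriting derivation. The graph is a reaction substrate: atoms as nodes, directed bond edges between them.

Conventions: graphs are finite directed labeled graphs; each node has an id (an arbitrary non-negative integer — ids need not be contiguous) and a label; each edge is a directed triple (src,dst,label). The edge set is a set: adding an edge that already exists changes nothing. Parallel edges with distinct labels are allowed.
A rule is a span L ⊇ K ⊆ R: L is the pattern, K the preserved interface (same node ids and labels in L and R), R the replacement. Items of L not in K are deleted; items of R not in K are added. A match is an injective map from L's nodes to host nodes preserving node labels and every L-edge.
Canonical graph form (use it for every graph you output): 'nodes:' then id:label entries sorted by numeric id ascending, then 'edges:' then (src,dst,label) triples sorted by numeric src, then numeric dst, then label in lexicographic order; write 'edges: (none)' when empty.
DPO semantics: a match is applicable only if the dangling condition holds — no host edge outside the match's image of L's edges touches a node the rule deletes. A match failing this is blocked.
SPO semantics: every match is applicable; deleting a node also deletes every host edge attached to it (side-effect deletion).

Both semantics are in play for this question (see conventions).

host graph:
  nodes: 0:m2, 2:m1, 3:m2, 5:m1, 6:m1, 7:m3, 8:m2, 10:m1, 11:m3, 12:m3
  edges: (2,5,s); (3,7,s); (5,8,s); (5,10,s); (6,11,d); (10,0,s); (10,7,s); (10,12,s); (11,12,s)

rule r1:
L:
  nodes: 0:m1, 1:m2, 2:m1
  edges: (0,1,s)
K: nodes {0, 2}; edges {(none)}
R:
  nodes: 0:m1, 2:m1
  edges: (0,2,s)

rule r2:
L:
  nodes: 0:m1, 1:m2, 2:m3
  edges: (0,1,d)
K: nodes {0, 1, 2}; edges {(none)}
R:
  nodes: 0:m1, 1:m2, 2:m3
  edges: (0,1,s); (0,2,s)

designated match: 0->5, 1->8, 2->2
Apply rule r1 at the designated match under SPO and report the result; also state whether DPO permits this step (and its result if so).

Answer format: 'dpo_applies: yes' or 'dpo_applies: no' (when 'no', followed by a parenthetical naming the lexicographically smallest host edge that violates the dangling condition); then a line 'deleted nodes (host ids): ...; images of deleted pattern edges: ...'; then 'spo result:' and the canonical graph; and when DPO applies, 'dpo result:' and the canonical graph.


dpo_applies: yes
deleted nodes (host ids): 8; images of deleted pattern edges: (5,8,s)
spo result:
nodes: 0:m2, 2:m1, 3:m2, 5:m1, 6:m1, 7:m3, 10:m1, 11:m3, 12:m3
edges: (2,5,s); (3,7,s); (5,2,s); (5,10,s); (6,11,d); (10,0,s); (10,7,s); (10,12,s); (11,12,s)
dpo result:
nodes: 0:m2, 2:m1, 3:m2, 5:m1, 6:m1, 7:m3, 10:m1, 11:m3, 12:m3
edges: (2,5,s); (3,7,s); (5,2,s); (5,10,s); (6,11,d); (10,0,s); (10,7,s); (10,12,s); (11,12,s)


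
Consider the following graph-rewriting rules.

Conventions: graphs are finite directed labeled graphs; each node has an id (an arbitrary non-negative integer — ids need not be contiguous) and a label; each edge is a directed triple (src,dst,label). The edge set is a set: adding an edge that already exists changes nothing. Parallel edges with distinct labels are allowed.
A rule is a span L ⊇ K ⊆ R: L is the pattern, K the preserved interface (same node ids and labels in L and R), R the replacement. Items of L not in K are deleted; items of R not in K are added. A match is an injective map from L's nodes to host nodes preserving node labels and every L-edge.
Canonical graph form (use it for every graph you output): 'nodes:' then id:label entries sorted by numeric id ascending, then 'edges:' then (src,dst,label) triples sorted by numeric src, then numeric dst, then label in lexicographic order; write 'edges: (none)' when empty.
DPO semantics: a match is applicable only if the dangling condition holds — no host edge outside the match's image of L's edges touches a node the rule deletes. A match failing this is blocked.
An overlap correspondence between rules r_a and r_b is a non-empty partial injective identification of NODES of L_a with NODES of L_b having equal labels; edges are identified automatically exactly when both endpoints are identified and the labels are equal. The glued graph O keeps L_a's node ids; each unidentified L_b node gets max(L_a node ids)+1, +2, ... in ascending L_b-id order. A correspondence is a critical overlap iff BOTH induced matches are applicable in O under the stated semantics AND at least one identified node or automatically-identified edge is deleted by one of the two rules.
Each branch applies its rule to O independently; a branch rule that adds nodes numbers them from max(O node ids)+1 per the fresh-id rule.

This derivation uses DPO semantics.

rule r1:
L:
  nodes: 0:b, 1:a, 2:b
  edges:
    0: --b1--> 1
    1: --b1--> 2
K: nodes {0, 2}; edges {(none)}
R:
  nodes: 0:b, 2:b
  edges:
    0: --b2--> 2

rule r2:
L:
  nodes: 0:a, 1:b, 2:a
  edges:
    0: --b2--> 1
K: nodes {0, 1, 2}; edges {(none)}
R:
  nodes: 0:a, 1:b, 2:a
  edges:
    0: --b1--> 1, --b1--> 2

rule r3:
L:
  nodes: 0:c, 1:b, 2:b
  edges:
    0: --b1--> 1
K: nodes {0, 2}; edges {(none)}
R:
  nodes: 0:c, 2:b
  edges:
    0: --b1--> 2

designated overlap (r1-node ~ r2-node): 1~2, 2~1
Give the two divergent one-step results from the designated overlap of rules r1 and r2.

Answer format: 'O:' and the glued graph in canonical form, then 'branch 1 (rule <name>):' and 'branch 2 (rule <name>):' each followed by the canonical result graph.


O:
nodes: 0:b, 1:a, 2:b, 3:a
edges: (0,1,b1); (1,2,b1); (3,2,b2)
branch 1 (rule r1):
nodes: 0:b, 2:b, 3:a
edges: (0,2,b2); (3,2,b2)
branch 2 (rule r2):
nodes: 0:b, 1:a, 2:b, 3:a
edges: (0,1,b1); (1,2,b1); (3,1,b1); (3,2,b1)


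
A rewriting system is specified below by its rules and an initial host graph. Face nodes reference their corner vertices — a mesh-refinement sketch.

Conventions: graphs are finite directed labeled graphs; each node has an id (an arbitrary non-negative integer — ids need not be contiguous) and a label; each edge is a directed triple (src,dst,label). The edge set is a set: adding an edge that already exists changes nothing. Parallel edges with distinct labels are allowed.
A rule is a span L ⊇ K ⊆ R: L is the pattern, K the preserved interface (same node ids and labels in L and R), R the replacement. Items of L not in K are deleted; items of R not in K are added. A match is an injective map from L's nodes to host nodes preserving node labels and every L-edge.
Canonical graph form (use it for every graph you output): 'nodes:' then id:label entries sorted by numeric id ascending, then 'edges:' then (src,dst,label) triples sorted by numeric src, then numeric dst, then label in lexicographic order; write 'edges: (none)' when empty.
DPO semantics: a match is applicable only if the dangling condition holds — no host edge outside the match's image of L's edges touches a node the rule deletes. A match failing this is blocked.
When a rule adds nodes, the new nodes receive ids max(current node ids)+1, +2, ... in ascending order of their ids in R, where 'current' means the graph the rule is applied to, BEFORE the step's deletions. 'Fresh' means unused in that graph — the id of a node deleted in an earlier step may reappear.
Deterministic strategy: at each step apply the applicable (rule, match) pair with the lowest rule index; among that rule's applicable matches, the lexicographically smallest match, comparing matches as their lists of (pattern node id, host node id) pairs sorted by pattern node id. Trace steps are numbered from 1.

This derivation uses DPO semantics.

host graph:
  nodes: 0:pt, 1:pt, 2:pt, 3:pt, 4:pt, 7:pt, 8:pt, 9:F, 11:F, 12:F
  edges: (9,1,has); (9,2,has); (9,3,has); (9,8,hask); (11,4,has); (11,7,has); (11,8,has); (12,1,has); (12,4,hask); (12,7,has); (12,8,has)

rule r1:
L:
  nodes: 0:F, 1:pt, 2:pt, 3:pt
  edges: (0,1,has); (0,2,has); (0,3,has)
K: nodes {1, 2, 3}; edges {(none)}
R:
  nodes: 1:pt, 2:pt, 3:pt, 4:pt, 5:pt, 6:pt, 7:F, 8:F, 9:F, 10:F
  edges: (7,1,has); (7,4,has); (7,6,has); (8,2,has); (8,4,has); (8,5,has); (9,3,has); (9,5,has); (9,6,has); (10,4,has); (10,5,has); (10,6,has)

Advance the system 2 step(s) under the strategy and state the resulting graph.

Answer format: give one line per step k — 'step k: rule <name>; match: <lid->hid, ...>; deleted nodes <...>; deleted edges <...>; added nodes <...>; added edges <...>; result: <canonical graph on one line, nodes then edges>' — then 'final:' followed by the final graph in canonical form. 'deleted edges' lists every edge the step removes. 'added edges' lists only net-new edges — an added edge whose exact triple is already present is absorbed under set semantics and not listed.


step 1: rule r1; match: 0->11, 1->4, 2->7, 3->8; deleted nodes 11; deleted edges (11,4,has); (11,7,has); (11,8,has); added nodes 13, 14, 15, 16, 17, 18, 19; added edges (16,4,has); (16,13,has); (16,15,has); (17,7,has); (17,13,has); (17,14,has); (18,8,has); (18,14,has); (18,15,has); (19,13,has); (19,14,has); (19,15,has); result: nodes: 0:pt, 1:pt, 2:pt, 3:pt, 4:pt, 7:pt, 8:pt, 9:F, 12:F, 13:pt, 14:pt, 15:pt, 16:F, 17:F, 18:F, 19:F edges: (9,1,has); (9,2,has); (9,3,has); (9,8,hask); (12,1,has); (12,4,hask); (12,7,has); (12,8,has); (16,4,has); (16,13,has); (16,15,has); (17,7,has); (17,13,has); (17,14,has); (18,8,has); (18,14,has); (18,15,has); (19,13,has); (19,14,has); (19,15,has)
step 2: rule r1; match: 0->16, 1->4, 2->13, 3->15; deleted nodes 16; deleted edges (16,4,has); (16,13,has); (16,15,has); added nodes 20, 21, 22, 23, 24, 25, 26; added edges (23,4,has); (23,20,has); (23,22,has); (24,13,has); (24,20,has); (24,21,has); (25,15,has); (25,21,has); (25,22,has); (26,20,has); (26,21,has); (26,22,has); result: nodes: 0:pt, 1:pt, 2:pt, 3:pt, 4:pt, 7:pt, 8:pt, 9:F, 12:F, 13:pt, 14:pt, 15:pt, 17:F, 18:F, 19:F, 20:pt, 21:pt, 22:pt, 23:F, 24:F, 25:F, 26:F edges: (9,1,has); (9,2,has); (9,3,has); (9,8,hask); (12,1,has); (12,4,hask); (12,7,has); (12,8,has); (17,7,has); (17,13,has); (17,14,has); (18,8,has); (18,14,has); (18,15,has); (19,13,has); (19,14,has); (19,15,has); (23,4,has); (23,20,has); (23,22,has); (24,13,has); (24,20,has); (24,21,has); (25,15,has); (25,21,has); (25,22,has); (26,20,has); (26,21,has); (26,22,has)
final:
nodes: 0:pt, 1:pt, 2:pt, 3:pt, 4:pt, 7:pt, 8:pt, 9:F, 12:F, 13:pt, 14:pt, 15:pt, 17:F, 18:F, 19:F, 20:pt, 21:pt, 22:pt, 23:F, 24:F, 25:F, 26:F
edges: (9,1,has); (9,2,has); (9,3,has); (9,8,hask); (12,1,has); (12,4,hask); (12,7,has); (12,8,has); (17,7,has); (17,13,has); (17,14,has); (18,8,has); (18,14,has); (18,15,has); (19,13,has); (19,14,has); (19,15,has); (23,4,has); (23,20,has); (23,22,has); (24,13,has); (24,20,has); (24,21,has); (25,15,has); (25,21,has); (25,22,has); (26,20,has); (26,21,has); (26,22,has)


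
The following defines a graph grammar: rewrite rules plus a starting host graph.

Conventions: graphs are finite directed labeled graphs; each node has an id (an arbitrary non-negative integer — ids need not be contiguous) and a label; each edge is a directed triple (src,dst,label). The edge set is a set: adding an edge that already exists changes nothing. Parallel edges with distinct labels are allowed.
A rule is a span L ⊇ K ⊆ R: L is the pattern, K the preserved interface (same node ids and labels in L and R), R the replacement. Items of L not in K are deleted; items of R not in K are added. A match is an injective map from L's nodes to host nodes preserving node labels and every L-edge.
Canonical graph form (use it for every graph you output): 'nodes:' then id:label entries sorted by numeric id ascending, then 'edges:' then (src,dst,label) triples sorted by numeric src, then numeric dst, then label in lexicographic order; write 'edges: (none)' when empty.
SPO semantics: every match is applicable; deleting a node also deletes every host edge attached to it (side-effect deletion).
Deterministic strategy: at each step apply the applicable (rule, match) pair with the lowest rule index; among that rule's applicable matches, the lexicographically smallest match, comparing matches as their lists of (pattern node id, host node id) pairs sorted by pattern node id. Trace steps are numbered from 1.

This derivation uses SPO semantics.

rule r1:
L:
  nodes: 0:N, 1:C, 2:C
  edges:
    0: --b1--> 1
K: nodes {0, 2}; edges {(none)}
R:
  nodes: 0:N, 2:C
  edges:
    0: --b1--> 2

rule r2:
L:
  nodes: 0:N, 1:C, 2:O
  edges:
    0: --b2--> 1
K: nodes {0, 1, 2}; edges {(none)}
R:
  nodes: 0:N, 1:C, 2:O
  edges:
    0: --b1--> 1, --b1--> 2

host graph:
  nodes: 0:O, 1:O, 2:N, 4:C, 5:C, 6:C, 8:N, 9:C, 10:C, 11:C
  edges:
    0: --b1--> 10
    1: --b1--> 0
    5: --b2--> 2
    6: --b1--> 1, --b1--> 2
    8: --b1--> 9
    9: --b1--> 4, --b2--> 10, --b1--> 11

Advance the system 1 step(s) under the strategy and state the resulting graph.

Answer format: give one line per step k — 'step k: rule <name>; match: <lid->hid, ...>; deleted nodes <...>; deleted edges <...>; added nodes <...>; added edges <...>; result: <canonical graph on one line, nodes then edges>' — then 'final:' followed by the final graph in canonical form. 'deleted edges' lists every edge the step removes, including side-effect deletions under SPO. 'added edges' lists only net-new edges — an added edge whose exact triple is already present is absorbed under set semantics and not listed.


step 1: rule r1; match: 0->8, 1->9, 2->4; deleted nodes 9; deleted edges (8,9,b1); (9,4,b1); (9,10,b2); (9,11,b1); added nodes (none); added edges (8,4,b1); result: nodes: 0:O, 1:O, 2:N, 4:C, 5:C, 6:C, 8:N, 10:C, 11:C edges: (0,10,b1); (1,0,b1); (5,2,b2); (6,1,b1); (6,2,b1); (8,4,b1)
final:
nodes: 0:O, 1:O, 2:N, 4:C, 5:C, 6:C, 8:N, 10:C, 11:C
edges: (0,10,b1); (1,0,b1); (5,2,b2); (6,1,b1); (6,2,b1); (8,4,b1)


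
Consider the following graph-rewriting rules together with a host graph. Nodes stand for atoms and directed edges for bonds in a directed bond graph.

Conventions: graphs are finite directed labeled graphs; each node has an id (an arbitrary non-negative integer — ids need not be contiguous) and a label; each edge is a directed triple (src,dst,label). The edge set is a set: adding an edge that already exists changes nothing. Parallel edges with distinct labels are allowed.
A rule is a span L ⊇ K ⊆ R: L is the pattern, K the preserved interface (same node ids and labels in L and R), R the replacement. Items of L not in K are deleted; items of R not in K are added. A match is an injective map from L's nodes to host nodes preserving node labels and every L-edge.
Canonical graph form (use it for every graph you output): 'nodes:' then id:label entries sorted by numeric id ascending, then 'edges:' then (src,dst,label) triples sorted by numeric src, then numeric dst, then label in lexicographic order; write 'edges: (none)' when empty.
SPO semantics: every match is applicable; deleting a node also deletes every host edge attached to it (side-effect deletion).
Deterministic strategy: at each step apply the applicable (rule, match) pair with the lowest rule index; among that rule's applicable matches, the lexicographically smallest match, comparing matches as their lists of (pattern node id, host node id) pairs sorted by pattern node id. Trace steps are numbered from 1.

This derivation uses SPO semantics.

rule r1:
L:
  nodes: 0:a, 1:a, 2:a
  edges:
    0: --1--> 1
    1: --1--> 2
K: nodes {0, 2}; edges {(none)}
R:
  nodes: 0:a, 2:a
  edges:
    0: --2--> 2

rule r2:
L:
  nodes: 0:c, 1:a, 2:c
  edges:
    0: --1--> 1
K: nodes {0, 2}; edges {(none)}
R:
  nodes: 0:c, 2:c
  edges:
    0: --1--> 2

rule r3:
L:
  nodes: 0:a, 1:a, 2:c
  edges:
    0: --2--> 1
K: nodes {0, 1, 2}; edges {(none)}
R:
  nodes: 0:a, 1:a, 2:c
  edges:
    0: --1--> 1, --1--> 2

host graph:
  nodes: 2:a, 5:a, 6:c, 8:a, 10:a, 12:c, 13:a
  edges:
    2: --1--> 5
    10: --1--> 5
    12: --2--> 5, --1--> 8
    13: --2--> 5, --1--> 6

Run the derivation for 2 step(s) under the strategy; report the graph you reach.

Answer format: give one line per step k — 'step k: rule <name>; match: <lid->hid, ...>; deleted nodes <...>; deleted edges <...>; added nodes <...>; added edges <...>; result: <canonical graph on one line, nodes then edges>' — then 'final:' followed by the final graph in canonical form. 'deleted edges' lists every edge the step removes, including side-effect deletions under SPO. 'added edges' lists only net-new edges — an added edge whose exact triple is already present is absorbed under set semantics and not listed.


step 1: rule r2; match: 0->12, 1->8, 2->6; deleted nodes 8; deleted edges (12,8,1); added nodes (none); added edges (12,6,1); result: nodes: 2:a, 5:a, 6:c, 10:a, 12:c, 13:a edges: (2,5,1); (10,5,1); (12,5,2); (12,6,1); (13,5,2); (13,6,1)
step 2: rule r3; match: 0->13, 1->5, 2->6; deleted nodes (none); deleted edges (13,5,2); added nodes (none); added edges (13,5,1); result: nodes: 2:a, 5:a, 6:c, 10:a, 12:c, 13:a edges: (2,5,1); (10,5,1); (12,5,2); (12,6,1); (13,5,1); (13,6,1)
final:
nodes: 2:a, 5:a, 6:c, 10:a, 12:c, 13:a
edges: (2,5,1); (10,5,1); (12,5,2); (12,6,1); (13,5,1); (13,6,1)
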